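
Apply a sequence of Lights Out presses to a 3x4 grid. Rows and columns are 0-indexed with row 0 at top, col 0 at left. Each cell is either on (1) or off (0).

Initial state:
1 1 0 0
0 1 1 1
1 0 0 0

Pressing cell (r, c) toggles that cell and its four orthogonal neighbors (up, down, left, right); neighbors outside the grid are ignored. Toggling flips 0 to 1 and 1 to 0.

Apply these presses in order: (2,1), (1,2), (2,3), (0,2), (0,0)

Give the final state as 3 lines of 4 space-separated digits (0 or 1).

After press 1 at (2,1):
1 1 0 0
0 0 1 1
0 1 1 0

After press 2 at (1,2):
1 1 1 0
0 1 0 0
0 1 0 0

After press 3 at (2,3):
1 1 1 0
0 1 0 1
0 1 1 1

After press 4 at (0,2):
1 0 0 1
0 1 1 1
0 1 1 1

After press 5 at (0,0):
0 1 0 1
1 1 1 1
0 1 1 1

Answer: 0 1 0 1
1 1 1 1
0 1 1 1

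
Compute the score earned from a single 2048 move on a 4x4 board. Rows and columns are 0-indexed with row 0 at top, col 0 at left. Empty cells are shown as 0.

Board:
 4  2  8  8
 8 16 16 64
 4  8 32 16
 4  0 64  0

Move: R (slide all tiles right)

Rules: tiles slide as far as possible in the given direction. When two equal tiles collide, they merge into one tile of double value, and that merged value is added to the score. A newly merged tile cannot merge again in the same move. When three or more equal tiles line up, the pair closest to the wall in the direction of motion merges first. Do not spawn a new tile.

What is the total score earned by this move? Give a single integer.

Answer: 48

Derivation:
Slide right:
row 0: [4, 2, 8, 8] -> [0, 4, 2, 16]  score +16 (running 16)
row 1: [8, 16, 16, 64] -> [0, 8, 32, 64]  score +32 (running 48)
row 2: [4, 8, 32, 16] -> [4, 8, 32, 16]  score +0 (running 48)
row 3: [4, 0, 64, 0] -> [0, 0, 4, 64]  score +0 (running 48)
Board after move:
 0  4  2 16
 0  8 32 64
 4  8 32 16
 0  0  4 64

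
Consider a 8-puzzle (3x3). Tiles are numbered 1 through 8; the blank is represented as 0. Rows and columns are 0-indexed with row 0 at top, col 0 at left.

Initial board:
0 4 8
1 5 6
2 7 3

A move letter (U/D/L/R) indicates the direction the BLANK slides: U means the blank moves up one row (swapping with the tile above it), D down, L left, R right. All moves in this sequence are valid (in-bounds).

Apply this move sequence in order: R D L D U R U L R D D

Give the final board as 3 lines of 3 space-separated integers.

Answer: 4 5 8
1 7 6
2 0 3

Derivation:
After move 1 (R):
4 0 8
1 5 6
2 7 3

After move 2 (D):
4 5 8
1 0 6
2 7 3

After move 3 (L):
4 5 8
0 1 6
2 7 3

After move 4 (D):
4 5 8
2 1 6
0 7 3

After move 5 (U):
4 5 8
0 1 6
2 7 3

After move 6 (R):
4 5 8
1 0 6
2 7 3

After move 7 (U):
4 0 8
1 5 6
2 7 3

After move 8 (L):
0 4 8
1 5 6
2 7 3

After move 9 (R):
4 0 8
1 5 6
2 7 3

After move 10 (D):
4 5 8
1 0 6
2 7 3

After move 11 (D):
4 5 8
1 7 6
2 0 3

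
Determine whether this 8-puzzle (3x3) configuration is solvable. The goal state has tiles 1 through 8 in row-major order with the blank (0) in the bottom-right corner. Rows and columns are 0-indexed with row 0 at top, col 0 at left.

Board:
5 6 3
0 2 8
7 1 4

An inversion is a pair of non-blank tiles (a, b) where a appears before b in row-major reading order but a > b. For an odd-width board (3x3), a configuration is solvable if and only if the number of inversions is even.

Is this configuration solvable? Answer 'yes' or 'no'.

Answer: yes

Derivation:
Inversions (pairs i<j in row-major order where tile[i] > tile[j] > 0): 16
16 is even, so the puzzle is solvable.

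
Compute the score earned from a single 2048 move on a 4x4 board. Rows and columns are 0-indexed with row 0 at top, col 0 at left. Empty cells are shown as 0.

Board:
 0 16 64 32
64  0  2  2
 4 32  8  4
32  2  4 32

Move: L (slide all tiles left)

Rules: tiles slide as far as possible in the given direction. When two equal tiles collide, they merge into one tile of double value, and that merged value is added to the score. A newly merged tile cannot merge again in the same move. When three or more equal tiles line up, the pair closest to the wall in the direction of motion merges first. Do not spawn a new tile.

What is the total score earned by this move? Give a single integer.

Slide left:
row 0: [0, 16, 64, 32] -> [16, 64, 32, 0]  score +0 (running 0)
row 1: [64, 0, 2, 2] -> [64, 4, 0, 0]  score +4 (running 4)
row 2: [4, 32, 8, 4] -> [4, 32, 8, 4]  score +0 (running 4)
row 3: [32, 2, 4, 32] -> [32, 2, 4, 32]  score +0 (running 4)
Board after move:
16 64 32  0
64  4  0  0
 4 32  8  4
32  2  4 32

Answer: 4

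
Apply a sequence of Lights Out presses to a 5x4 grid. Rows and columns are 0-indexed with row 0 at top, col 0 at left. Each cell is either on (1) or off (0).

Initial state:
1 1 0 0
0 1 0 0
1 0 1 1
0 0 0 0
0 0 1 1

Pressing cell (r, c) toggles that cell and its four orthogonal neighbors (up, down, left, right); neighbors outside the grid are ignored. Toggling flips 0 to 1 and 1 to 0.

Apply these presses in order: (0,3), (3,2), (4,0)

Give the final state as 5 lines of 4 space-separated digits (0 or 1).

Answer: 1 1 1 1
0 1 0 1
1 0 0 1
1 1 1 1
1 1 0 1

Derivation:
After press 1 at (0,3):
1 1 1 1
0 1 0 1
1 0 1 1
0 0 0 0
0 0 1 1

After press 2 at (3,2):
1 1 1 1
0 1 0 1
1 0 0 1
0 1 1 1
0 0 0 1

After press 3 at (4,0):
1 1 1 1
0 1 0 1
1 0 0 1
1 1 1 1
1 1 0 1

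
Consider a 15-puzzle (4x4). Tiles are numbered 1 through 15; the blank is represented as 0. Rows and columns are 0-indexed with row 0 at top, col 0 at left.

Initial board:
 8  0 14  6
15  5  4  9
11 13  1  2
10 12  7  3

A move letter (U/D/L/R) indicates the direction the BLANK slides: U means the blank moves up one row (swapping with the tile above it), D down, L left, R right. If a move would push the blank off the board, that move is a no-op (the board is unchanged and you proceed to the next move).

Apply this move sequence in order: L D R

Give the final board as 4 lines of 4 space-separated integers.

Answer: 15  8 14  6
 5  0  4  9
11 13  1  2
10 12  7  3

Derivation:
After move 1 (L):
 0  8 14  6
15  5  4  9
11 13  1  2
10 12  7  3

After move 2 (D):
15  8 14  6
 0  5  4  9
11 13  1  2
10 12  7  3

After move 3 (R):
15  8 14  6
 5  0  4  9
11 13  1  2
10 12  7  3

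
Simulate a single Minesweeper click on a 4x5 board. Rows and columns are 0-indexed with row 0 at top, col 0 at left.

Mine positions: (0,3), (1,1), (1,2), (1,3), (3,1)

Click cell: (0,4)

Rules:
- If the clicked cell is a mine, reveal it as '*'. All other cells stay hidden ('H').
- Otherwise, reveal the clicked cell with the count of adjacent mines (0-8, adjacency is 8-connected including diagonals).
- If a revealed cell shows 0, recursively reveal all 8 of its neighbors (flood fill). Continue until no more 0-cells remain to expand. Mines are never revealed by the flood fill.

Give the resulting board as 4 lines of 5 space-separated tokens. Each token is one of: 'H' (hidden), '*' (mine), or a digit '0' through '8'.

H H H H 2
H H H H H
H H H H H
H H H H H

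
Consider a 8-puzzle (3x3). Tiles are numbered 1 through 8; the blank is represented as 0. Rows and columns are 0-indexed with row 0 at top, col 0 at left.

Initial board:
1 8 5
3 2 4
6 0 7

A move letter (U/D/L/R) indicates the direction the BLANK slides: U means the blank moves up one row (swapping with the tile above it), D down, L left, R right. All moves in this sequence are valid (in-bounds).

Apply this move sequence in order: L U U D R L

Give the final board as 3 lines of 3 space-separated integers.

Answer: 1 8 5
0 2 4
3 6 7

Derivation:
After move 1 (L):
1 8 5
3 2 4
0 6 7

After move 2 (U):
1 8 5
0 2 4
3 6 7

After move 3 (U):
0 8 5
1 2 4
3 6 7

After move 4 (D):
1 8 5
0 2 4
3 6 7

After move 5 (R):
1 8 5
2 0 4
3 6 7

After move 6 (L):
1 8 5
0 2 4
3 6 7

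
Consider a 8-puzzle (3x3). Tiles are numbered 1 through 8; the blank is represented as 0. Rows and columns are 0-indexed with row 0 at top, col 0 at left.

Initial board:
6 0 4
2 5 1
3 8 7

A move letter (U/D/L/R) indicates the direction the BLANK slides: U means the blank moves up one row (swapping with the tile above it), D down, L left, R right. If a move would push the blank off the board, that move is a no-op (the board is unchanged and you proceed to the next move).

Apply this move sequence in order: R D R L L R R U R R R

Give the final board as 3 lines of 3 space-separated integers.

Answer: 6 4 0
2 5 1
3 8 7

Derivation:
After move 1 (R):
6 4 0
2 5 1
3 8 7

After move 2 (D):
6 4 1
2 5 0
3 8 7

After move 3 (R):
6 4 1
2 5 0
3 8 7

After move 4 (L):
6 4 1
2 0 5
3 8 7

After move 5 (L):
6 4 1
0 2 5
3 8 7

After move 6 (R):
6 4 1
2 0 5
3 8 7

After move 7 (R):
6 4 1
2 5 0
3 8 7

After move 8 (U):
6 4 0
2 5 1
3 8 7

After move 9 (R):
6 4 0
2 5 1
3 8 7

After move 10 (R):
6 4 0
2 5 1
3 8 7

After move 11 (R):
6 4 0
2 5 1
3 8 7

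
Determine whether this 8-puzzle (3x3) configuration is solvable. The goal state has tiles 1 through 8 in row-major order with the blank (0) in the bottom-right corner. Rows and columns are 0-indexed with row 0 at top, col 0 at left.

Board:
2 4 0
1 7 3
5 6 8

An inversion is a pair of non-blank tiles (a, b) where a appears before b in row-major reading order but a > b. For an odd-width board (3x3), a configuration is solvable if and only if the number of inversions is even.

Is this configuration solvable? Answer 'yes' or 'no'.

Inversions (pairs i<j in row-major order where tile[i] > tile[j] > 0): 6
6 is even, so the puzzle is solvable.

Answer: yes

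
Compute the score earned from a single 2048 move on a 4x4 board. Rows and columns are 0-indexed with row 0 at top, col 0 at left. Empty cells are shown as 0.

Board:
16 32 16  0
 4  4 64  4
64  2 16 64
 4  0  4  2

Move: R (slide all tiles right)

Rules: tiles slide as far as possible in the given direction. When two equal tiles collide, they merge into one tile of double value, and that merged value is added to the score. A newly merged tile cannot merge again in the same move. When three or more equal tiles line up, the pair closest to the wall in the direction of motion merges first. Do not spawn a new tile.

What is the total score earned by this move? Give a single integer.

Slide right:
row 0: [16, 32, 16, 0] -> [0, 16, 32, 16]  score +0 (running 0)
row 1: [4, 4, 64, 4] -> [0, 8, 64, 4]  score +8 (running 8)
row 2: [64, 2, 16, 64] -> [64, 2, 16, 64]  score +0 (running 8)
row 3: [4, 0, 4, 2] -> [0, 0, 8, 2]  score +8 (running 16)
Board after move:
 0 16 32 16
 0  8 64  4
64  2 16 64
 0  0  8  2

Answer: 16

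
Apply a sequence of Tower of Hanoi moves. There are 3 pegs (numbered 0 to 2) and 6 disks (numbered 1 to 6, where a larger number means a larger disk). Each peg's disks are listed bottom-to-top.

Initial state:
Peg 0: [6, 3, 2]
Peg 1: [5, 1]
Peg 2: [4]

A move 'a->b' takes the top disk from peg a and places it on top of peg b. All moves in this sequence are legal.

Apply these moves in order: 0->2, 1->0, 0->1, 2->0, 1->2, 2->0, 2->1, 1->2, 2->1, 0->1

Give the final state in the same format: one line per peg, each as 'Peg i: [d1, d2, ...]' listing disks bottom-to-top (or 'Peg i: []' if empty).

Answer: Peg 0: [6, 3, 2]
Peg 1: [5, 4, 1]
Peg 2: []

Derivation:
After move 1 (0->2):
Peg 0: [6, 3]
Peg 1: [5, 1]
Peg 2: [4, 2]

After move 2 (1->0):
Peg 0: [6, 3, 1]
Peg 1: [5]
Peg 2: [4, 2]

After move 3 (0->1):
Peg 0: [6, 3]
Peg 1: [5, 1]
Peg 2: [4, 2]

After move 4 (2->0):
Peg 0: [6, 3, 2]
Peg 1: [5, 1]
Peg 2: [4]

After move 5 (1->2):
Peg 0: [6, 3, 2]
Peg 1: [5]
Peg 2: [4, 1]

After move 6 (2->0):
Peg 0: [6, 3, 2, 1]
Peg 1: [5]
Peg 2: [4]

After move 7 (2->1):
Peg 0: [6, 3, 2, 1]
Peg 1: [5, 4]
Peg 2: []

After move 8 (1->2):
Peg 0: [6, 3, 2, 1]
Peg 1: [5]
Peg 2: [4]

After move 9 (2->1):
Peg 0: [6, 3, 2, 1]
Peg 1: [5, 4]
Peg 2: []

After move 10 (0->1):
Peg 0: [6, 3, 2]
Peg 1: [5, 4, 1]
Peg 2: []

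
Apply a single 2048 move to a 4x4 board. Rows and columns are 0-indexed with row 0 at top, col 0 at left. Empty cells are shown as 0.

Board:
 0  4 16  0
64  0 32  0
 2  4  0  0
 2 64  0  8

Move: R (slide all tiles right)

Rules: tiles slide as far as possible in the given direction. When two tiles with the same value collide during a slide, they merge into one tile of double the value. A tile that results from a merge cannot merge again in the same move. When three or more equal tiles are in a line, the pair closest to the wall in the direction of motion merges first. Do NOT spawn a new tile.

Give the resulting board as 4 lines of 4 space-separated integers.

Answer:  0  0  4 16
 0  0 64 32
 0  0  2  4
 0  2 64  8

Derivation:
Slide right:
row 0: [0, 4, 16, 0] -> [0, 0, 4, 16]
row 1: [64, 0, 32, 0] -> [0, 0, 64, 32]
row 2: [2, 4, 0, 0] -> [0, 0, 2, 4]
row 3: [2, 64, 0, 8] -> [0, 2, 64, 8]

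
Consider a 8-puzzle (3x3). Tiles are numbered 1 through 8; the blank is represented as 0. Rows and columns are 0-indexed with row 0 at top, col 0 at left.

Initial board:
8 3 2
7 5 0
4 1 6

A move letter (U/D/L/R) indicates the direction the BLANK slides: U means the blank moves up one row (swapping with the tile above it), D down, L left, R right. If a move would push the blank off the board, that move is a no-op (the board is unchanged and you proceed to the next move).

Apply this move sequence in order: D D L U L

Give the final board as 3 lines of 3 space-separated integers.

Answer: 8 3 2
0 7 6
4 5 1

Derivation:
After move 1 (D):
8 3 2
7 5 6
4 1 0

After move 2 (D):
8 3 2
7 5 6
4 1 0

After move 3 (L):
8 3 2
7 5 6
4 0 1

After move 4 (U):
8 3 2
7 0 6
4 5 1

After move 5 (L):
8 3 2
0 7 6
4 5 1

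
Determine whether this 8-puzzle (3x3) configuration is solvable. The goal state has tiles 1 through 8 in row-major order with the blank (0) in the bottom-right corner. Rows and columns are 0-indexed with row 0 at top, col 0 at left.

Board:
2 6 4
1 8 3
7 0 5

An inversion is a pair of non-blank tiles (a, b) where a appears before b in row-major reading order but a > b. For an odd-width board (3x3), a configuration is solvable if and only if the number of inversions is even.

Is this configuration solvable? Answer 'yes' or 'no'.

Inversions (pairs i<j in row-major order where tile[i] > tile[j] > 0): 11
11 is odd, so the puzzle is not solvable.

Answer: no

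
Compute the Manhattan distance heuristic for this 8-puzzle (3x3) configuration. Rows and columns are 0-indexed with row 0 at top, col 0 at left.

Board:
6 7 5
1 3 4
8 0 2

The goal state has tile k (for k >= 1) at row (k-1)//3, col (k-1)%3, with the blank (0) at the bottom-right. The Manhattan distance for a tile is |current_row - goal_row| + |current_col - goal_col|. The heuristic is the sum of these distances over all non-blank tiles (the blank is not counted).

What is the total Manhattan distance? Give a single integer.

Tile 6: at (0,0), goal (1,2), distance |0-1|+|0-2| = 3
Tile 7: at (0,1), goal (2,0), distance |0-2|+|1-0| = 3
Tile 5: at (0,2), goal (1,1), distance |0-1|+|2-1| = 2
Tile 1: at (1,0), goal (0,0), distance |1-0|+|0-0| = 1
Tile 3: at (1,1), goal (0,2), distance |1-0|+|1-2| = 2
Tile 4: at (1,2), goal (1,0), distance |1-1|+|2-0| = 2
Tile 8: at (2,0), goal (2,1), distance |2-2|+|0-1| = 1
Tile 2: at (2,2), goal (0,1), distance |2-0|+|2-1| = 3
Sum: 3 + 3 + 2 + 1 + 2 + 2 + 1 + 3 = 17

Answer: 17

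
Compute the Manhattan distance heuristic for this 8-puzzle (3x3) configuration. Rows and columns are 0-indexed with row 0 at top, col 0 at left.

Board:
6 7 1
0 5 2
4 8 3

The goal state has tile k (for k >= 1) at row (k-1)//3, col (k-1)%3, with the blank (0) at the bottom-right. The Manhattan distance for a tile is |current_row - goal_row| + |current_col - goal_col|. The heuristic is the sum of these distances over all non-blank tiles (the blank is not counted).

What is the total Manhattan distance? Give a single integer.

Tile 6: at (0,0), goal (1,2), distance |0-1|+|0-2| = 3
Tile 7: at (0,1), goal (2,0), distance |0-2|+|1-0| = 3
Tile 1: at (0,2), goal (0,0), distance |0-0|+|2-0| = 2
Tile 5: at (1,1), goal (1,1), distance |1-1|+|1-1| = 0
Tile 2: at (1,2), goal (0,1), distance |1-0|+|2-1| = 2
Tile 4: at (2,0), goal (1,0), distance |2-1|+|0-0| = 1
Tile 8: at (2,1), goal (2,1), distance |2-2|+|1-1| = 0
Tile 3: at (2,2), goal (0,2), distance |2-0|+|2-2| = 2
Sum: 3 + 3 + 2 + 0 + 2 + 1 + 0 + 2 = 13

Answer: 13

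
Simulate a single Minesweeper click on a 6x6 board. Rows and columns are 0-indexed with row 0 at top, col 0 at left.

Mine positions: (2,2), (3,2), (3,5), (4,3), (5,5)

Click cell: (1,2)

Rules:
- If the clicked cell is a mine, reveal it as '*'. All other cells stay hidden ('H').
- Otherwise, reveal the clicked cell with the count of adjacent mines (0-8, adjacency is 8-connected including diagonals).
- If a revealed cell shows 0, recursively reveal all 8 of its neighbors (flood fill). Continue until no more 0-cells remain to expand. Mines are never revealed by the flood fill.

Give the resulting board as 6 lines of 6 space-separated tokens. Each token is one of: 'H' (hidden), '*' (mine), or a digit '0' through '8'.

H H H H H H
H H 1 H H H
H H H H H H
H H H H H H
H H H H H H
H H H H H H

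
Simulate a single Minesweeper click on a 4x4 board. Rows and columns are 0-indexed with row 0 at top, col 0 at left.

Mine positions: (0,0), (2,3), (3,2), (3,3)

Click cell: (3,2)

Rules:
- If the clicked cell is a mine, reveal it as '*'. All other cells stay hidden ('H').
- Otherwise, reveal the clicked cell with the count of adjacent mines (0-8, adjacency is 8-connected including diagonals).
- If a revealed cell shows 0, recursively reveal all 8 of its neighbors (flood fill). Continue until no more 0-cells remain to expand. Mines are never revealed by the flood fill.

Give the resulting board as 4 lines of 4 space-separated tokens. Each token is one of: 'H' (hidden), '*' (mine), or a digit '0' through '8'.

H H H H
H H H H
H H H H
H H * H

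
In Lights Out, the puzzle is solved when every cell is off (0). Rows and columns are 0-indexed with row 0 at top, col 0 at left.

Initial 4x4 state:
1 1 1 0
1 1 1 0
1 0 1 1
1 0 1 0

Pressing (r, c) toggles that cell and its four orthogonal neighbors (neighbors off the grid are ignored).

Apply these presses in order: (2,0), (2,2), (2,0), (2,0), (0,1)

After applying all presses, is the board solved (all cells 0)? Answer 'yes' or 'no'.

Answer: yes

Derivation:
After press 1 at (2,0):
1 1 1 0
0 1 1 0
0 1 1 1
0 0 1 0

After press 2 at (2,2):
1 1 1 0
0 1 0 0
0 0 0 0
0 0 0 0

After press 3 at (2,0):
1 1 1 0
1 1 0 0
1 1 0 0
1 0 0 0

After press 4 at (2,0):
1 1 1 0
0 1 0 0
0 0 0 0
0 0 0 0

After press 5 at (0,1):
0 0 0 0
0 0 0 0
0 0 0 0
0 0 0 0

Lights still on: 0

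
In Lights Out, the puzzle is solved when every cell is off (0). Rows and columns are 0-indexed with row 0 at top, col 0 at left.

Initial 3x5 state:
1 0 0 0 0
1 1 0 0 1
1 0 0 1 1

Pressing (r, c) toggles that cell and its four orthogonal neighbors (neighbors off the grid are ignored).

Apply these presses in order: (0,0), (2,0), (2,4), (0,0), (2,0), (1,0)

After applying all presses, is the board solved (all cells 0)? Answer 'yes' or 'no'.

Answer: yes

Derivation:
After press 1 at (0,0):
0 1 0 0 0
0 1 0 0 1
1 0 0 1 1

After press 2 at (2,0):
0 1 0 0 0
1 1 0 0 1
0 1 0 1 1

After press 3 at (2,4):
0 1 0 0 0
1 1 0 0 0
0 1 0 0 0

After press 4 at (0,0):
1 0 0 0 0
0 1 0 0 0
0 1 0 0 0

After press 5 at (2,0):
1 0 0 0 0
1 1 0 0 0
1 0 0 0 0

After press 6 at (1,0):
0 0 0 0 0
0 0 0 0 0
0 0 0 0 0

Lights still on: 0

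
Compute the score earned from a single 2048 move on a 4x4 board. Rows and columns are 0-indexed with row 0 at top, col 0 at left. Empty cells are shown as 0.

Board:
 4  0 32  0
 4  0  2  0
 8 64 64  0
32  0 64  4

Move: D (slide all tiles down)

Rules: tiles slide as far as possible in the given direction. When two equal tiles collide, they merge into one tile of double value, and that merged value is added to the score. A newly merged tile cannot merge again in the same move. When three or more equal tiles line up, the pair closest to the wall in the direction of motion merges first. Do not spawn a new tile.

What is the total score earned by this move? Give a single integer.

Slide down:
col 0: [4, 4, 8, 32] -> [0, 8, 8, 32]  score +8 (running 8)
col 1: [0, 0, 64, 0] -> [0, 0, 0, 64]  score +0 (running 8)
col 2: [32, 2, 64, 64] -> [0, 32, 2, 128]  score +128 (running 136)
col 3: [0, 0, 0, 4] -> [0, 0, 0, 4]  score +0 (running 136)
Board after move:
  0   0   0   0
  8   0  32   0
  8   0   2   0
 32  64 128   4

Answer: 136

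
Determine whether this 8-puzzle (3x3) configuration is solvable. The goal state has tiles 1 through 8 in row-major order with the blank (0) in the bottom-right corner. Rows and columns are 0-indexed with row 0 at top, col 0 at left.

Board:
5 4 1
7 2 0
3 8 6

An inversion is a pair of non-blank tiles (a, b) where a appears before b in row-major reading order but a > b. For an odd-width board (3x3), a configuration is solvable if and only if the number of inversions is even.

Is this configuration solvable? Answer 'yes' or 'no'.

Answer: no

Derivation:
Inversions (pairs i<j in row-major order where tile[i] > tile[j] > 0): 11
11 is odd, so the puzzle is not solvable.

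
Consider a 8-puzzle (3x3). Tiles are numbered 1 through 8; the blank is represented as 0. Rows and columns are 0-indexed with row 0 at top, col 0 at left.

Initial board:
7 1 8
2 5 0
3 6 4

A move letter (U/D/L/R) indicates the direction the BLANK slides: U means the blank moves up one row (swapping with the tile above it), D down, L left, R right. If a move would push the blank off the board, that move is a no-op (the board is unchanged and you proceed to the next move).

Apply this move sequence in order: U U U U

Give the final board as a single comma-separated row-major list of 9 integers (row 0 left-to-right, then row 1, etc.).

Answer: 7, 1, 0, 2, 5, 8, 3, 6, 4

Derivation:
After move 1 (U):
7 1 0
2 5 8
3 6 4

After move 2 (U):
7 1 0
2 5 8
3 6 4

After move 3 (U):
7 1 0
2 5 8
3 6 4

After move 4 (U):
7 1 0
2 5 8
3 6 4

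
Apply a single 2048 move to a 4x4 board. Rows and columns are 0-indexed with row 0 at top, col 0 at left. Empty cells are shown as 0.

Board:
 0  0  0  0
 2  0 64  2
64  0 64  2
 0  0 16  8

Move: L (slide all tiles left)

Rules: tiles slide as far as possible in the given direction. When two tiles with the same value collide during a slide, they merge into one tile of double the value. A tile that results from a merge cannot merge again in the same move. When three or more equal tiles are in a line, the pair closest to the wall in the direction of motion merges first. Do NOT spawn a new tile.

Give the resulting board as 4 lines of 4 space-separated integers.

Answer:   0   0   0   0
  2  64   2   0
128   2   0   0
 16   8   0   0

Derivation:
Slide left:
row 0: [0, 0, 0, 0] -> [0, 0, 0, 0]
row 1: [2, 0, 64, 2] -> [2, 64, 2, 0]
row 2: [64, 0, 64, 2] -> [128, 2, 0, 0]
row 3: [0, 0, 16, 8] -> [16, 8, 0, 0]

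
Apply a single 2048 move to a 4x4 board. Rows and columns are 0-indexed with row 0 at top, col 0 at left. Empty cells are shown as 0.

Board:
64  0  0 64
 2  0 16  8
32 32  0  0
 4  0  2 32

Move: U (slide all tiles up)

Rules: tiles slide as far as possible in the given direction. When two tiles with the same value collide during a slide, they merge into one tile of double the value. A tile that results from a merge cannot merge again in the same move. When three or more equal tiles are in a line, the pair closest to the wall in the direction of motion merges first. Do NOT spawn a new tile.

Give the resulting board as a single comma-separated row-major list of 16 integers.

Slide up:
col 0: [64, 2, 32, 4] -> [64, 2, 32, 4]
col 1: [0, 0, 32, 0] -> [32, 0, 0, 0]
col 2: [0, 16, 0, 2] -> [16, 2, 0, 0]
col 3: [64, 8, 0, 32] -> [64, 8, 32, 0]

Answer: 64, 32, 16, 64, 2, 0, 2, 8, 32, 0, 0, 32, 4, 0, 0, 0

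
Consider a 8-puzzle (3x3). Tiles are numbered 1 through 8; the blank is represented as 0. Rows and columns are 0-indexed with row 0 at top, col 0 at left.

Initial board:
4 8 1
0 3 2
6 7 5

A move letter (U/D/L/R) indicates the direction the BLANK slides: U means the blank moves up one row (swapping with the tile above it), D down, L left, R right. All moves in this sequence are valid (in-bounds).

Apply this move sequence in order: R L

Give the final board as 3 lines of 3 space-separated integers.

After move 1 (R):
4 8 1
3 0 2
6 7 5

After move 2 (L):
4 8 1
0 3 2
6 7 5

Answer: 4 8 1
0 3 2
6 7 5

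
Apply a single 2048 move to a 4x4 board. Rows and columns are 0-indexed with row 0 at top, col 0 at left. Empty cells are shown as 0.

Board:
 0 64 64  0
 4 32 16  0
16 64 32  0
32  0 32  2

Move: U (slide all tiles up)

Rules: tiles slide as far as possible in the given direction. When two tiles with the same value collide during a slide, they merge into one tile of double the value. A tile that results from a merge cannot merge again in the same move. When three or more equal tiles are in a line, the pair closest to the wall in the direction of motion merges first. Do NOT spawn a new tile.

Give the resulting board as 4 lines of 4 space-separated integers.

Answer:  4 64 64  2
16 32 16  0
32 64 64  0
 0  0  0  0

Derivation:
Slide up:
col 0: [0, 4, 16, 32] -> [4, 16, 32, 0]
col 1: [64, 32, 64, 0] -> [64, 32, 64, 0]
col 2: [64, 16, 32, 32] -> [64, 16, 64, 0]
col 3: [0, 0, 0, 2] -> [2, 0, 0, 0]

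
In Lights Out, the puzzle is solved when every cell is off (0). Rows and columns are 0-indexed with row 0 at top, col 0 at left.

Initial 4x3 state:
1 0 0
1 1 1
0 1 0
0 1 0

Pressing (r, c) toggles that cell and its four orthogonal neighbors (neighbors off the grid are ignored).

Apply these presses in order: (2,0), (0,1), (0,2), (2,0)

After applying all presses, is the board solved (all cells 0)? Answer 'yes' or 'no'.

After press 1 at (2,0):
1 0 0
0 1 1
1 0 0
1 1 0

After press 2 at (0,1):
0 1 1
0 0 1
1 0 0
1 1 0

After press 3 at (0,2):
0 0 0
0 0 0
1 0 0
1 1 0

After press 4 at (2,0):
0 0 0
1 0 0
0 1 0
0 1 0

Lights still on: 3

Answer: no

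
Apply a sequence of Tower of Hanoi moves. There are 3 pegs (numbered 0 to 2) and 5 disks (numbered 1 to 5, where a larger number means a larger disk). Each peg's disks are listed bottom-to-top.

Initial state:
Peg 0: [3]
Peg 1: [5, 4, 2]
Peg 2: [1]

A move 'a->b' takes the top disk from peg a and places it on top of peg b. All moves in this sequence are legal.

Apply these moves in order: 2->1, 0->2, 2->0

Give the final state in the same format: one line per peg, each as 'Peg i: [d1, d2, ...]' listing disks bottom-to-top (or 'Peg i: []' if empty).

Answer: Peg 0: [3]
Peg 1: [5, 4, 2, 1]
Peg 2: []

Derivation:
After move 1 (2->1):
Peg 0: [3]
Peg 1: [5, 4, 2, 1]
Peg 2: []

After move 2 (0->2):
Peg 0: []
Peg 1: [5, 4, 2, 1]
Peg 2: [3]

After move 3 (2->0):
Peg 0: [3]
Peg 1: [5, 4, 2, 1]
Peg 2: []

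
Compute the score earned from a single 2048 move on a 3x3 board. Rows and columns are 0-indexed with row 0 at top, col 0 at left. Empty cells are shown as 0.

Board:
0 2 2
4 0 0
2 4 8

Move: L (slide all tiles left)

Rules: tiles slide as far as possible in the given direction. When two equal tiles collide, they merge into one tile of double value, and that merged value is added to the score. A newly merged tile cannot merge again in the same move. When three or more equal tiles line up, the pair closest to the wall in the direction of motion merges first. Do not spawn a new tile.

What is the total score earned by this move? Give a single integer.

Answer: 4

Derivation:
Slide left:
row 0: [0, 2, 2] -> [4, 0, 0]  score +4 (running 4)
row 1: [4, 0, 0] -> [4, 0, 0]  score +0 (running 4)
row 2: [2, 4, 8] -> [2, 4, 8]  score +0 (running 4)
Board after move:
4 0 0
4 0 0
2 4 8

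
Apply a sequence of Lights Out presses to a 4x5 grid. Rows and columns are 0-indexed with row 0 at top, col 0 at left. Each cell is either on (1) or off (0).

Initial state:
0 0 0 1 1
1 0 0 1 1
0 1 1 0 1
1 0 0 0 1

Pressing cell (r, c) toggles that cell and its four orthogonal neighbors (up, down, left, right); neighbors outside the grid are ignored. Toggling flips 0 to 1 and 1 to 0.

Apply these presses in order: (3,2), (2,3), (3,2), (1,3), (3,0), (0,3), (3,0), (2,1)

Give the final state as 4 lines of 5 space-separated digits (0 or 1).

Answer: 0 0 1 1 0
1 1 1 0 0
1 0 1 0 0
1 1 0 1 1

Derivation:
After press 1 at (3,2):
0 0 0 1 1
1 0 0 1 1
0 1 0 0 1
1 1 1 1 1

After press 2 at (2,3):
0 0 0 1 1
1 0 0 0 1
0 1 1 1 0
1 1 1 0 1

After press 3 at (3,2):
0 0 0 1 1
1 0 0 0 1
0 1 0 1 0
1 0 0 1 1

After press 4 at (1,3):
0 0 0 0 1
1 0 1 1 0
0 1 0 0 0
1 0 0 1 1

After press 5 at (3,0):
0 0 0 0 1
1 0 1 1 0
1 1 0 0 0
0 1 0 1 1

After press 6 at (0,3):
0 0 1 1 0
1 0 1 0 0
1 1 0 0 0
0 1 0 1 1

After press 7 at (3,0):
0 0 1 1 0
1 0 1 0 0
0 1 0 0 0
1 0 0 1 1

After press 8 at (2,1):
0 0 1 1 0
1 1 1 0 0
1 0 1 0 0
1 1 0 1 1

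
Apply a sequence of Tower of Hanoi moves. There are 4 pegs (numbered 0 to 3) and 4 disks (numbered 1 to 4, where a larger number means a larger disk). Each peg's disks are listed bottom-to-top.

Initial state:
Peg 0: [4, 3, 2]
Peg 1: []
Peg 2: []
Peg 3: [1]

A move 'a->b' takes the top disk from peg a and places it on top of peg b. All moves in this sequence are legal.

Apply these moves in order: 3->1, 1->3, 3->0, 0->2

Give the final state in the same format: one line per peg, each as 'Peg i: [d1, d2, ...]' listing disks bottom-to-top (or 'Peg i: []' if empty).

After move 1 (3->1):
Peg 0: [4, 3, 2]
Peg 1: [1]
Peg 2: []
Peg 3: []

After move 2 (1->3):
Peg 0: [4, 3, 2]
Peg 1: []
Peg 2: []
Peg 3: [1]

After move 3 (3->0):
Peg 0: [4, 3, 2, 1]
Peg 1: []
Peg 2: []
Peg 3: []

After move 4 (0->2):
Peg 0: [4, 3, 2]
Peg 1: []
Peg 2: [1]
Peg 3: []

Answer: Peg 0: [4, 3, 2]
Peg 1: []
Peg 2: [1]
Peg 3: []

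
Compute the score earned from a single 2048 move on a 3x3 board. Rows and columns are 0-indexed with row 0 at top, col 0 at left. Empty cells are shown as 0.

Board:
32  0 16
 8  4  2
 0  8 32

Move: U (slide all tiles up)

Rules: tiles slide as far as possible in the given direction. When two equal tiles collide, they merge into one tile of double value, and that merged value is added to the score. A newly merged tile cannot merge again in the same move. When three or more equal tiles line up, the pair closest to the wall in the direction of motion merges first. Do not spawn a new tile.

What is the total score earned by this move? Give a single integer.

Answer: 0

Derivation:
Slide up:
col 0: [32, 8, 0] -> [32, 8, 0]  score +0 (running 0)
col 1: [0, 4, 8] -> [4, 8, 0]  score +0 (running 0)
col 2: [16, 2, 32] -> [16, 2, 32]  score +0 (running 0)
Board after move:
32  4 16
 8  8  2
 0  0 32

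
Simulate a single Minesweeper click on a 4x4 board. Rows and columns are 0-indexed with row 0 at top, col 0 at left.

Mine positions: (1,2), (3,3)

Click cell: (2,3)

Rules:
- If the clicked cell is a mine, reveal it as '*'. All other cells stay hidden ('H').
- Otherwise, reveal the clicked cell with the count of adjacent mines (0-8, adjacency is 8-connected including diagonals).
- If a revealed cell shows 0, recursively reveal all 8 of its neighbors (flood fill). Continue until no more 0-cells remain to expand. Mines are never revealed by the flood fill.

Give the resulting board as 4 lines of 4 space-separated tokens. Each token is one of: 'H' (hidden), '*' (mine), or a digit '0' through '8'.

H H H H
H H H H
H H H 2
H H H H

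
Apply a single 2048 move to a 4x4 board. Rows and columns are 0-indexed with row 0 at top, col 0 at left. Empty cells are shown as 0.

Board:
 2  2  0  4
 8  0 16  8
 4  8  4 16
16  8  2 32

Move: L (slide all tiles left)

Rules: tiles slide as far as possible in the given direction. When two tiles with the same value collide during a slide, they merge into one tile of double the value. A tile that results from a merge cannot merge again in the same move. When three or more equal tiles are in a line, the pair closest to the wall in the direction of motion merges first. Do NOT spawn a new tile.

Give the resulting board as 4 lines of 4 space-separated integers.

Slide left:
row 0: [2, 2, 0, 4] -> [4, 4, 0, 0]
row 1: [8, 0, 16, 8] -> [8, 16, 8, 0]
row 2: [4, 8, 4, 16] -> [4, 8, 4, 16]
row 3: [16, 8, 2, 32] -> [16, 8, 2, 32]

Answer:  4  4  0  0
 8 16  8  0
 4  8  4 16
16  8  2 32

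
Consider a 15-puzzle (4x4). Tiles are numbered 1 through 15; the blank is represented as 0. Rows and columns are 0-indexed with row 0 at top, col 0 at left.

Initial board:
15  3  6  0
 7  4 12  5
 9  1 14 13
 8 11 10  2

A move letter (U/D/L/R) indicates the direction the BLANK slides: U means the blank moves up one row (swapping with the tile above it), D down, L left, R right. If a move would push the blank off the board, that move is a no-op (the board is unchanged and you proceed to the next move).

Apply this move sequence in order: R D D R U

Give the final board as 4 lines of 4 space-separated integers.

Answer: 15  3  6  5
 7  4 12  0
 9  1 14 13
 8 11 10  2

Derivation:
After move 1 (R):
15  3  6  0
 7  4 12  5
 9  1 14 13
 8 11 10  2

After move 2 (D):
15  3  6  5
 7  4 12  0
 9  1 14 13
 8 11 10  2

After move 3 (D):
15  3  6  5
 7  4 12 13
 9  1 14  0
 8 11 10  2

After move 4 (R):
15  3  6  5
 7  4 12 13
 9  1 14  0
 8 11 10  2

After move 5 (U):
15  3  6  5
 7  4 12  0
 9  1 14 13
 8 11 10  2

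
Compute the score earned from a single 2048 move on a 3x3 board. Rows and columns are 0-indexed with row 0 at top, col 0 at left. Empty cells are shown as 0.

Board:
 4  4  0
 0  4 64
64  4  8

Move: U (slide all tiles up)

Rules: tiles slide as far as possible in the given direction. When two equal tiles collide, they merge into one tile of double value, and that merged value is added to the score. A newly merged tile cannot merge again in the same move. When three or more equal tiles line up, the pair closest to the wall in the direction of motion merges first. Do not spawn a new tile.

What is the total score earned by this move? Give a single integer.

Slide up:
col 0: [4, 0, 64] -> [4, 64, 0]  score +0 (running 0)
col 1: [4, 4, 4] -> [8, 4, 0]  score +8 (running 8)
col 2: [0, 64, 8] -> [64, 8, 0]  score +0 (running 8)
Board after move:
 4  8 64
64  4  8
 0  0  0

Answer: 8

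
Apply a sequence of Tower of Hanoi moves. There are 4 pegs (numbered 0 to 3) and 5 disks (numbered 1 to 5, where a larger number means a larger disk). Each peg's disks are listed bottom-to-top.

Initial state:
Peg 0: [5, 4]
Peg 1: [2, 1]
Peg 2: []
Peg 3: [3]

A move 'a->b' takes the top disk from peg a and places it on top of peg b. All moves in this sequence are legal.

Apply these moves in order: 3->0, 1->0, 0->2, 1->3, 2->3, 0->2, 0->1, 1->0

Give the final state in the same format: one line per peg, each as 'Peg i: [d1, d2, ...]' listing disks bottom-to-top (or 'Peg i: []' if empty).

Answer: Peg 0: [5, 4]
Peg 1: []
Peg 2: [3]
Peg 3: [2, 1]

Derivation:
After move 1 (3->0):
Peg 0: [5, 4, 3]
Peg 1: [2, 1]
Peg 2: []
Peg 3: []

After move 2 (1->0):
Peg 0: [5, 4, 3, 1]
Peg 1: [2]
Peg 2: []
Peg 3: []

After move 3 (0->2):
Peg 0: [5, 4, 3]
Peg 1: [2]
Peg 2: [1]
Peg 3: []

After move 4 (1->3):
Peg 0: [5, 4, 3]
Peg 1: []
Peg 2: [1]
Peg 3: [2]

After move 5 (2->3):
Peg 0: [5, 4, 3]
Peg 1: []
Peg 2: []
Peg 3: [2, 1]

After move 6 (0->2):
Peg 0: [5, 4]
Peg 1: []
Peg 2: [3]
Peg 3: [2, 1]

After move 7 (0->1):
Peg 0: [5]
Peg 1: [4]
Peg 2: [3]
Peg 3: [2, 1]

After move 8 (1->0):
Peg 0: [5, 4]
Peg 1: []
Peg 2: [3]
Peg 3: [2, 1]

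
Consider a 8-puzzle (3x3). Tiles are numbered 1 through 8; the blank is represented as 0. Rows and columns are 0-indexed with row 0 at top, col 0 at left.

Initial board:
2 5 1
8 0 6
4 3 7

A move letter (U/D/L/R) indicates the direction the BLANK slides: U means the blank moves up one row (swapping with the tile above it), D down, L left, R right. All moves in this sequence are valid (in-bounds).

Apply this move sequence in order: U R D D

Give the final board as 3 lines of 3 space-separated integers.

After move 1 (U):
2 0 1
8 5 6
4 3 7

After move 2 (R):
2 1 0
8 5 6
4 3 7

After move 3 (D):
2 1 6
8 5 0
4 3 7

After move 4 (D):
2 1 6
8 5 7
4 3 0

Answer: 2 1 6
8 5 7
4 3 0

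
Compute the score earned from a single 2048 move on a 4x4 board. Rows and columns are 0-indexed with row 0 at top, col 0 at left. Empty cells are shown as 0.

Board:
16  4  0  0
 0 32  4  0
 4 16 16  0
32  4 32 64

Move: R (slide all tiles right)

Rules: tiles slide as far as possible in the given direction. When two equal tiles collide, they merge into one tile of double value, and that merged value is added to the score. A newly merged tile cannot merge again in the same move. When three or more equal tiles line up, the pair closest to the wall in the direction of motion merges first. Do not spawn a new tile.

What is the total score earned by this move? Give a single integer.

Answer: 32

Derivation:
Slide right:
row 0: [16, 4, 0, 0] -> [0, 0, 16, 4]  score +0 (running 0)
row 1: [0, 32, 4, 0] -> [0, 0, 32, 4]  score +0 (running 0)
row 2: [4, 16, 16, 0] -> [0, 0, 4, 32]  score +32 (running 32)
row 3: [32, 4, 32, 64] -> [32, 4, 32, 64]  score +0 (running 32)
Board after move:
 0  0 16  4
 0  0 32  4
 0  0  4 32
32  4 32 64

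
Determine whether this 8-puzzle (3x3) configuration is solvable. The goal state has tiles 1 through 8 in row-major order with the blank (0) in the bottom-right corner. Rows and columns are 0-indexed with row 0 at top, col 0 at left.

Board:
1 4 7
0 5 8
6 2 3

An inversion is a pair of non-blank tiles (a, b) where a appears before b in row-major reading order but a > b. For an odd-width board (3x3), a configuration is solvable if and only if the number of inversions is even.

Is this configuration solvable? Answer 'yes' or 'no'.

Answer: no

Derivation:
Inversions (pairs i<j in row-major order where tile[i] > tile[j] > 0): 13
13 is odd, so the puzzle is not solvable.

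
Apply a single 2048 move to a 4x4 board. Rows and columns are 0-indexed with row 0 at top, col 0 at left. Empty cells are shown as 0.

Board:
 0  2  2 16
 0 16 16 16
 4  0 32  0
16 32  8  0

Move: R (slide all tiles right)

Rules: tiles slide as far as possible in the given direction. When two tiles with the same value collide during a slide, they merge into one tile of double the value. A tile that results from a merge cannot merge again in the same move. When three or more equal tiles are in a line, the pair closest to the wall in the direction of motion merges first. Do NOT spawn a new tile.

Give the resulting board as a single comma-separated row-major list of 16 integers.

Answer: 0, 0, 4, 16, 0, 0, 16, 32, 0, 0, 4, 32, 0, 16, 32, 8

Derivation:
Slide right:
row 0: [0, 2, 2, 16] -> [0, 0, 4, 16]
row 1: [0, 16, 16, 16] -> [0, 0, 16, 32]
row 2: [4, 0, 32, 0] -> [0, 0, 4, 32]
row 3: [16, 32, 8, 0] -> [0, 16, 32, 8]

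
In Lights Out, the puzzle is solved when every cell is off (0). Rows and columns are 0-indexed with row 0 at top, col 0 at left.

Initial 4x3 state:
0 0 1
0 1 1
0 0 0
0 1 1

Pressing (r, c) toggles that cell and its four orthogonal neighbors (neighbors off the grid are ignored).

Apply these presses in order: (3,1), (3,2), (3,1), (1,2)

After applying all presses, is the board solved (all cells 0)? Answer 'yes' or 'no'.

After press 1 at (3,1):
0 0 1
0 1 1
0 1 0
1 0 0

After press 2 at (3,2):
0 0 1
0 1 1
0 1 1
1 1 1

After press 3 at (3,1):
0 0 1
0 1 1
0 0 1
0 0 0

After press 4 at (1,2):
0 0 0
0 0 0
0 0 0
0 0 0

Lights still on: 0

Answer: yes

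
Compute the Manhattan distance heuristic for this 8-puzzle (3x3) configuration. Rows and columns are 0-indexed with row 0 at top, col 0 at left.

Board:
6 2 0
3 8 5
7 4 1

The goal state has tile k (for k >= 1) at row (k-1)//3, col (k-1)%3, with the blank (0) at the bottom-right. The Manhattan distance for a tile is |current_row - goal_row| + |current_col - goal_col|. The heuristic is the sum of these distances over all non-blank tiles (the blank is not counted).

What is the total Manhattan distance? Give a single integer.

Answer: 14

Derivation:
Tile 6: (0,0)->(1,2) = 3
Tile 2: (0,1)->(0,1) = 0
Tile 3: (1,0)->(0,2) = 3
Tile 8: (1,1)->(2,1) = 1
Tile 5: (1,2)->(1,1) = 1
Tile 7: (2,0)->(2,0) = 0
Tile 4: (2,1)->(1,0) = 2
Tile 1: (2,2)->(0,0) = 4
Sum: 3 + 0 + 3 + 1 + 1 + 0 + 2 + 4 = 14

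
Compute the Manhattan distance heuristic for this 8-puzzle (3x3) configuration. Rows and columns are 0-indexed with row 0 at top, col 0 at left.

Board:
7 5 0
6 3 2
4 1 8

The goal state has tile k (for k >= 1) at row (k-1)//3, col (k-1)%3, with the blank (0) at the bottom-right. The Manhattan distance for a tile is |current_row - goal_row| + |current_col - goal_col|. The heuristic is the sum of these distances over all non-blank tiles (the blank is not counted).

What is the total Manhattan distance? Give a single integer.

Tile 7: at (0,0), goal (2,0), distance |0-2|+|0-0| = 2
Tile 5: at (0,1), goal (1,1), distance |0-1|+|1-1| = 1
Tile 6: at (1,0), goal (1,2), distance |1-1|+|0-2| = 2
Tile 3: at (1,1), goal (0,2), distance |1-0|+|1-2| = 2
Tile 2: at (1,2), goal (0,1), distance |1-0|+|2-1| = 2
Tile 4: at (2,0), goal (1,0), distance |2-1|+|0-0| = 1
Tile 1: at (2,1), goal (0,0), distance |2-0|+|1-0| = 3
Tile 8: at (2,2), goal (2,1), distance |2-2|+|2-1| = 1
Sum: 2 + 1 + 2 + 2 + 2 + 1 + 3 + 1 = 14

Answer: 14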